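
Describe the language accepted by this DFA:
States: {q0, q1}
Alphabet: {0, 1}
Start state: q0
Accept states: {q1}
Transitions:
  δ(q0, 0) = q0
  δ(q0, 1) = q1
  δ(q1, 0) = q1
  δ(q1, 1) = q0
Testing a few strings:
  '01' → accept
  '0' → reject
  '000' → reject
  '101' → reject
State roles: q0=even number of 1's so far; q1=odd number of 1's so far
All binary strings with an odd number of 1's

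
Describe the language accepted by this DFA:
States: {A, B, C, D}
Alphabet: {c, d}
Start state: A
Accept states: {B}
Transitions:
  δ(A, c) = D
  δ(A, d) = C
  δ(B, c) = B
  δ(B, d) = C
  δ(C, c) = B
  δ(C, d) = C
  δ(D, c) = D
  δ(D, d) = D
Testing a few strings:
  'd' → reject
  'dddc' → accept
  'c' → reject
  'cddc' → reject
State roles: A=no input read; B=started with d, last symbol c; C=started with d, last symbol d; D=started with c (dead)
All strings over {c,d} that start with d and end with c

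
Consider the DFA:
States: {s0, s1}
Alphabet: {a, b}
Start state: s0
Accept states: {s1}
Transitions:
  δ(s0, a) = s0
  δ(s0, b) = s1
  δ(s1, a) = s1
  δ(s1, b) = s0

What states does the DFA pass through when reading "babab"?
read 'b': s0 → s1
  read 'a': s1 → s1
  read 'b': s1 → s0
  read 'a': s0 → s0
  read 'b': s0 → s1
s0 -> s1 -> s1 -> s0 -> s0 -> s1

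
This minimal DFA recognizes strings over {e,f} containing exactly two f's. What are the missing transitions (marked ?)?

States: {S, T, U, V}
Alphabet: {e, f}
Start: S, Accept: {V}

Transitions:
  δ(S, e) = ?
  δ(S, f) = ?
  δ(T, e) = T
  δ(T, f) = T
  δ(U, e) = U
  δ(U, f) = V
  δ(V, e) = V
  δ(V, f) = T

From the language and accept set, identify what each state tracks — S: zero f's; T: ≥ three f's (dead); U: one f; V: two f's.
Each missing δ(q, a) is the state matching the new tracked value after reading a.
δ(S, e) = S; δ(S, f) = U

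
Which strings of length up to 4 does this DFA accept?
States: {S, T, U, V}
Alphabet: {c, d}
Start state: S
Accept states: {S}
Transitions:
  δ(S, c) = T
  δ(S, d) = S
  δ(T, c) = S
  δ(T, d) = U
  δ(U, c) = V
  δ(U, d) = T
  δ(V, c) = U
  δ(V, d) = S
ε, d, cc, dd, ccd, dcc, ddd, cccc, ccdd, cdcd, cddc, dccd, ddcc, dddd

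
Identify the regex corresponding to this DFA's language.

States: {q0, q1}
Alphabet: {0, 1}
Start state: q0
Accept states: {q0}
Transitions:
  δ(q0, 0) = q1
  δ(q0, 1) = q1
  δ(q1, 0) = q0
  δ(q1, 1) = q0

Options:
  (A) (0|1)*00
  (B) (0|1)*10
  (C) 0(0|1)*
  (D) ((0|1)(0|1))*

Check each option against the DFA on short strings; one disagreement eliminates an option:
  (A) (0|1)*00: on ε the DFA stays in q0 and accepts (q0 ∈ Accept), but the regex does not match it → eliminate
  (B) (0|1)*10: on ε the DFA stays in q0 and accepts (q0 ∈ Accept), but the regex does not match it → eliminate
  (C) 0(0|1)*: on ε the DFA stays in q0 and accepts (q0 ∈ Accept), but the regex does not match it → eliminate
  (D) ((0|1)(0|1))*: agrees with the DFA on every string of length ≤ 6
Only (D) is consistent with the DFA.
(D) ((0|1)(0|1))*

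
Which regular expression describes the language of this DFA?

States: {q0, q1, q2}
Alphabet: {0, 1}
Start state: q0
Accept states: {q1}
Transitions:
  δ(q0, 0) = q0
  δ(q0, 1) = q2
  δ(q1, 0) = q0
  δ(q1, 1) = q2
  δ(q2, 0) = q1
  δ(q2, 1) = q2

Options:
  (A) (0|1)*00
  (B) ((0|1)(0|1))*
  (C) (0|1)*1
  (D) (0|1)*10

Check each option against the DFA on short strings; one disagreement eliminates an option:
  (A) (0|1)*00: on '00' the DFA goes q0 → q0 → q0 and rejects (q0 ∉ Accept), but the regex matches it → eliminate
  (B) ((0|1)(0|1))*: on ε the DFA stays in q0 and rejects (q0 ∉ Accept), but the regex matches it → eliminate
  (C) (0|1)*1: on '1' the DFA goes q0 → q2 and rejects (q2 ∉ Accept), but the regex matches it → eliminate
  (D) (0|1)*10: agrees with the DFA on every string of length ≤ 6
Only (D) is consistent with the DFA.
(D) (0|1)*10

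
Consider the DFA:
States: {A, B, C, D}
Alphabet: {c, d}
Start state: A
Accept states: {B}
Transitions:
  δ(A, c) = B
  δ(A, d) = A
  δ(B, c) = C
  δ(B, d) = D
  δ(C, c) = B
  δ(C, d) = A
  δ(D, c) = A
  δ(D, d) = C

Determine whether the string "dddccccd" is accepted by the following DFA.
Processing string "dddccccd":
  A --d--> A
  A --d--> A
  A --d--> A
  A --c--> B
  B --c--> C
  C --c--> B
  B --c--> C
  C --d--> A
Final state: A
Accept states: {B}
No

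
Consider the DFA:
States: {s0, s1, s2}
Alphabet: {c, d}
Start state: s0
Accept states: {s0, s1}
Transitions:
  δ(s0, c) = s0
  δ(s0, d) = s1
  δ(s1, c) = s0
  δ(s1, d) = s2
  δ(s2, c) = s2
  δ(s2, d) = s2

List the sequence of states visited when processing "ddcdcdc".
read 'd': s0 → s1
  read 'd': s1 → s2
  read 'c': s2 → s2
  read 'd': s2 → s2
  read 'c': s2 → s2
  read 'd': s2 → s2
  read 'c': s2 → s2
s0 -> s1 -> s2 -> s2 -> s2 -> s2 -> s2 -> s2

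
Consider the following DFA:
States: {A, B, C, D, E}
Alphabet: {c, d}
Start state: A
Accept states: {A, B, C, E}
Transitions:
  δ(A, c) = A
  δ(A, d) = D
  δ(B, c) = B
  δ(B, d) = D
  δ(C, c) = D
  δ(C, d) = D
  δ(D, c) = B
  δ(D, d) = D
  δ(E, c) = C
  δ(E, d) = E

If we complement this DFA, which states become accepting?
Complement accept states = All states \ Original accept states
= {A, B, C, D, E} \ {A, B, C, E}
{D}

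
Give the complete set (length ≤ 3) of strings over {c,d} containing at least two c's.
cc, ccc, ccd, cdc, dcc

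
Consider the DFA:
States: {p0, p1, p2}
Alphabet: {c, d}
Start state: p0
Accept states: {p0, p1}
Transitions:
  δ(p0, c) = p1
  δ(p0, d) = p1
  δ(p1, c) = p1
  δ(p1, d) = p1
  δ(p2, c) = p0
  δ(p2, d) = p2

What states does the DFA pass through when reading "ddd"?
read 'd': p0 → p1
  read 'd': p1 → p1
  read 'd': p1 → p1
p0 -> p1 -> p1 -> p1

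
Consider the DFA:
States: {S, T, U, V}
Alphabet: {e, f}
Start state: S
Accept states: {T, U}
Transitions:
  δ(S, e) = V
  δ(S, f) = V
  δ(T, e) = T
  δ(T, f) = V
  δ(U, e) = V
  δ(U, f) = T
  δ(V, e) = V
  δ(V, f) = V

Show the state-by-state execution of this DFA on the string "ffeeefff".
read 'f': S → V
  read 'f': V → V
  read 'e': V → V
  read 'e': V → V
  read 'e': V → V
  read 'f': V → V
  read 'f': V → V
  read 'f': V → V
S -> V -> V -> V -> V -> V -> V -> V -> V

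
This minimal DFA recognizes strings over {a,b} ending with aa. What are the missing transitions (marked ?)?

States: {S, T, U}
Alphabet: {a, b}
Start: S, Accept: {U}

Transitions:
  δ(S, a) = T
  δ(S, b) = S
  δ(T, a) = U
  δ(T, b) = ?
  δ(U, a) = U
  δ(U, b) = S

From the language and accept set, identify what each state tracks — S: last symbol not a; T: one trailing a; U: two trailing a's.
Each missing δ(q, a) is the state matching the new tracked value after reading a.
δ(T, b) = S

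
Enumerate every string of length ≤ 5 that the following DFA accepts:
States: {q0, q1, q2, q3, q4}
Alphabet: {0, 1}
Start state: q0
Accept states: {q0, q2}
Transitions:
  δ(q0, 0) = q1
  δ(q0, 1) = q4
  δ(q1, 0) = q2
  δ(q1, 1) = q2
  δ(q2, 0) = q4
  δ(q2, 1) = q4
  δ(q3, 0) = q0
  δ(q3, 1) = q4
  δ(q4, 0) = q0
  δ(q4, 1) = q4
ε, 00, 01, 10, 110, 0000, 0010, 0100, 0110, 1000, 1001, 1010, 1110, 00010, 00110, 01010, 01110, 10110, 11000, 11001, 11010, 11110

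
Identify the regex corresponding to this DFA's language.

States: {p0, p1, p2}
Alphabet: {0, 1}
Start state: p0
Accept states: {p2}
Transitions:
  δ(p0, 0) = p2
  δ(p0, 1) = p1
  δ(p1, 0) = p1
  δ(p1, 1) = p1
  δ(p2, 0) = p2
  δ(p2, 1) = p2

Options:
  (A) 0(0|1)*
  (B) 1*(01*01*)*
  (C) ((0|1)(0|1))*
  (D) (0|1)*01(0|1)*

Check each option against the DFA on short strings; one disagreement eliminates an option:
  (A) 0(0|1)*: agrees with the DFA on every string of length ≤ 6
  (B) 1*(01*01*)*: on ε the DFA stays in p0 and rejects (p0 ∉ Accept), but the regex matches it → eliminate
  (C) ((0|1)(0|1))*: on ε the DFA stays in p0 and rejects (p0 ∉ Accept), but the regex matches it → eliminate
  (D) (0|1)*01(0|1)*: on '0' the DFA goes p0 → p2 and accepts (p2 ∈ Accept), but the regex does not match it → eliminate
Only (A) is consistent with the DFA.
(A) 0(0|1)*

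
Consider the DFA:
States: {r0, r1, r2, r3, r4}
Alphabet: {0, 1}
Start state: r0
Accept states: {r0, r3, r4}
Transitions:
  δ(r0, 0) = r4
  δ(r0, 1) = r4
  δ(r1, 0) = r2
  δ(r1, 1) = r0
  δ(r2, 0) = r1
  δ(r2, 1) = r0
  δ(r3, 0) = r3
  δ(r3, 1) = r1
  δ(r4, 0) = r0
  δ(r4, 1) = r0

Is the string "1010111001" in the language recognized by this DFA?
Processing string "1010111001":
  r0 --1--> r4
  r4 --0--> r0
  r0 --1--> r4
  r4 --0--> r0
  r0 --1--> r4
  r4 --1--> r0
  r0 --1--> r4
  r4 --0--> r0
  r0 --0--> r4
  r4 --1--> r0
Final state: r0
Accept states: {r0, r3, r4}
Yes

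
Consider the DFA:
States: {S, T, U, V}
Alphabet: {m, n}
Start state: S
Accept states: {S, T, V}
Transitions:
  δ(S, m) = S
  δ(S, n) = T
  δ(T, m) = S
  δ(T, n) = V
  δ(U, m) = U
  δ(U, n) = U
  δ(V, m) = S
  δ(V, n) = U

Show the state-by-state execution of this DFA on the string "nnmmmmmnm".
read 'n': S → T
  read 'n': T → V
  read 'm': V → S
  read 'm': S → S
  read 'm': S → S
  read 'm': S → S
  read 'm': S → S
  read 'n': S → T
  read 'm': T → S
S -> T -> V -> S -> S -> S -> S -> S -> T -> S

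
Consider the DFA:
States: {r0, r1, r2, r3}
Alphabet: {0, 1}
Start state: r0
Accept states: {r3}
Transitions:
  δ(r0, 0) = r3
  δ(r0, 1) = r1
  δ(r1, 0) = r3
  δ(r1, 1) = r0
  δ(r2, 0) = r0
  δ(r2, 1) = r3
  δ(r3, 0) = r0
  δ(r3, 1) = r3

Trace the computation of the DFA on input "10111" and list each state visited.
read '1': r0 → r1
  read '0': r1 → r3
  read '1': r3 → r3
  read '1': r3 → r3
  read '1': r3 → r3
r0 -> r1 -> r3 -> r3 -> r3 -> r3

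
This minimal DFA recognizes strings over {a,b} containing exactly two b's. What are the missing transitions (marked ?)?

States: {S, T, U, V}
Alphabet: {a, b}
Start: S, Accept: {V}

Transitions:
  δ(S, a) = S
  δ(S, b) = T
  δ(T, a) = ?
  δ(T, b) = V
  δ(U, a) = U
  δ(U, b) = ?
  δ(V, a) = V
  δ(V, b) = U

From the language and accept set, identify what each state tracks — S: zero b's; T: one b; U: ≥ three b's (dead); V: two b's.
Each missing δ(q, a) is the state matching the new tracked value after reading a.
δ(T, a) = T; δ(U, b) = U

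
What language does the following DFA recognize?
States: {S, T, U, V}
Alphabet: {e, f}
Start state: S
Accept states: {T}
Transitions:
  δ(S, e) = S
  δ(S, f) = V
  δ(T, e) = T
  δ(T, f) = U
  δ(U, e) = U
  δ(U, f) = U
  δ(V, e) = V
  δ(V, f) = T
Testing a few strings:
  'ee' → reject
  'eff' → accept
  'f' → reject
  'fef' → accept
State roles: S=zero f's; T=two f's; U=≥ three f's (dead); V=one f
All strings over {e,f} containing exactly two f's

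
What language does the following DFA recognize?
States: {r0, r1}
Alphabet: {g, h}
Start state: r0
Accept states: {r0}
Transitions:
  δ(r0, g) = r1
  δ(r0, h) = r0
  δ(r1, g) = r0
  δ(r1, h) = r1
Testing a few strings:
  'h' → accept
  'hg' → reject
  'g' → reject
  'hhh' → accept
State roles: r0=even number of g's so far; r1=odd number of g's so far
All strings over {g,h} with an even number of g's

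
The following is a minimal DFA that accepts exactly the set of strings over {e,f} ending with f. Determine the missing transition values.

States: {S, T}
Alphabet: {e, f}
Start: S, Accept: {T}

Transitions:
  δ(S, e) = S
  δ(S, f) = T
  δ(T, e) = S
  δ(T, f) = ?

From the language and accept set, identify what each state tracks — S: last symbol not f; T: last symbol is f.
Each missing δ(q, a) is the state matching the new tracked value after reading a.
δ(T, f) = T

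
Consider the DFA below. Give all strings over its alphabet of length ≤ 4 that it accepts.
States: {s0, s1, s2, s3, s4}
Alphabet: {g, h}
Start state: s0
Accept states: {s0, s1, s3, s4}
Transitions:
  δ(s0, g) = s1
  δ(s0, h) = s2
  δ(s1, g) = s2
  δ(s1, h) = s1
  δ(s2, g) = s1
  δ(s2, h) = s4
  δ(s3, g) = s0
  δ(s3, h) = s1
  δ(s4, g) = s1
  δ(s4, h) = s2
ε, g, gh, hg, hh, ggg, ggh, ghh, hgh, hhg, gggh, gghg, ghgg, ghgh, ghhh, hggg, hggh, hghh, hhgh, hhhg, hhhh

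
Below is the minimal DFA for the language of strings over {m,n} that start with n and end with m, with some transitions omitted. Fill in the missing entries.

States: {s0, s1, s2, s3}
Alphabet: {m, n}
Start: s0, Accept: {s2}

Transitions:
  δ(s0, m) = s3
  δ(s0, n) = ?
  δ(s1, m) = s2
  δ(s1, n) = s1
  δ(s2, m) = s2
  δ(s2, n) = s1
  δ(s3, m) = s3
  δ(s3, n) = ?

From the language and accept set, identify what each state tracks — s0: no input read; s1: started with n, last symbol n; s2: started with n, last symbol m; s3: started with m (dead).
Each missing δ(q, a) is the state matching the new tracked value after reading a.
δ(s0, n) = s1; δ(s3, n) = s3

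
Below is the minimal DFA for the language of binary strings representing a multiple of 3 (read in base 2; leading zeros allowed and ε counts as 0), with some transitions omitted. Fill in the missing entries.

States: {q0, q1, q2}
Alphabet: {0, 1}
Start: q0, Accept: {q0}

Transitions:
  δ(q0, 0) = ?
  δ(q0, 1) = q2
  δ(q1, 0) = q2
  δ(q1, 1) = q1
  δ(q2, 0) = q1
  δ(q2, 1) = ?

From the language and accept set, identify what each state tracks — q0: value ≡ 0 (mod 3); q1: value ≡ 2 (mod 3); q2: value ≡ 1 (mod 3).
Each missing δ(q, a) is the state matching the new tracked value after reading a.
δ(q0, 0) = q0; δ(q2, 1) = q0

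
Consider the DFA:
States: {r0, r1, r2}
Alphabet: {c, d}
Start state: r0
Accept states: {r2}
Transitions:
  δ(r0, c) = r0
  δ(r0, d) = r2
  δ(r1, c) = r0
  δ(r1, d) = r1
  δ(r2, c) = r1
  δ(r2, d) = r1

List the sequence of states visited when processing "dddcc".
read 'd': r0 → r2
  read 'd': r2 → r1
  read 'd': r1 → r1
  read 'c': r1 → r0
  read 'c': r0 → r0
r0 -> r2 -> r1 -> r1 -> r0 -> r0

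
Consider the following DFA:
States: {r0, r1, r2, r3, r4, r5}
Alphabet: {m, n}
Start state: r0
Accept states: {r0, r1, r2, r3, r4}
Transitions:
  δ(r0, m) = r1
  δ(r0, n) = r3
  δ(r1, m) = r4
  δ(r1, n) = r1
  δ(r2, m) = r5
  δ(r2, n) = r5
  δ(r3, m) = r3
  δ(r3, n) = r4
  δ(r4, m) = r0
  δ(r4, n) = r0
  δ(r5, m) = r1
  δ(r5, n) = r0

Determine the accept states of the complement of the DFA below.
Complement accept states = All states \ Original accept states
= {r0, r1, r2, r3, r4, r5} \ {r0, r1, r2, r3, r4}
{r5}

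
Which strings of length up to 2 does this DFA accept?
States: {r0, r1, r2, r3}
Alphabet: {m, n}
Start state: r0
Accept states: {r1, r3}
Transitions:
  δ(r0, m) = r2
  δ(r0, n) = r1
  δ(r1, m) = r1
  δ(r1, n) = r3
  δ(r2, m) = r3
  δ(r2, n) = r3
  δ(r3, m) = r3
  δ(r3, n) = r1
n, mm, mn, nm, nn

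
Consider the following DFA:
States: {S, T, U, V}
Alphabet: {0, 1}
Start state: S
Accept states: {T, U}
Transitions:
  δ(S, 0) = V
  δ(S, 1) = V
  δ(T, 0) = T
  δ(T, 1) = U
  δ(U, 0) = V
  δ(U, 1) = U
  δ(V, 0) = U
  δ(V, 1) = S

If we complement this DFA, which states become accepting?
Complement accept states = All states \ Original accept states
= {S, T, U, V} \ {T, U}
{S, V}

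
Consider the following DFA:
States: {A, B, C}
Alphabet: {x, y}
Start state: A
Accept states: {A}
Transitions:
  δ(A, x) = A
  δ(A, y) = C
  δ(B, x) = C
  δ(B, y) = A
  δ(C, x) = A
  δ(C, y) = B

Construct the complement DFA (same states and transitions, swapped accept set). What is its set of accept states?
Complement accept states = All states \ Original accept states
= {A, B, C} \ {A}
{B, C}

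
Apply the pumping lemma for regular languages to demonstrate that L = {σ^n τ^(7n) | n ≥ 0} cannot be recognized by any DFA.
Assume L is regular with pumping length p. Idea: pumping the σ-block breaks the 1:7 ratio.
Choose s = σ^p τ^(7p) (length 8p ≥ p). By the pumping lemma, s = xyz with |xy| ≤ p, |y| > 0, so y = σ^k with k ≥ 1. Then xy²z = σ^(p+k) τ^(7p). For this to be in L we would need 7p = 7(p+k), i.e. 7k = 0, contradicting k ≥ 1. So xy²z ∉ L.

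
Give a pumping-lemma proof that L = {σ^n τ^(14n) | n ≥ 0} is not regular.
Assume L is regular with pumping length p. Idea: pumping the σ-block breaks the 1:14 ratio.
Choose s = σ^p τ^(14p) (length 15p ≥ p). By the pumping lemma, s = xyz with |xy| ≤ p, |y| > 0, so y = σ^k with k ≥ 1. Then xy²z = σ^(p+k) τ^(14p). For this to be in L we would need 14p = 14(p+k), i.e. 14k = 0, contradicting k ≥ 1. So xy²z ∉ L.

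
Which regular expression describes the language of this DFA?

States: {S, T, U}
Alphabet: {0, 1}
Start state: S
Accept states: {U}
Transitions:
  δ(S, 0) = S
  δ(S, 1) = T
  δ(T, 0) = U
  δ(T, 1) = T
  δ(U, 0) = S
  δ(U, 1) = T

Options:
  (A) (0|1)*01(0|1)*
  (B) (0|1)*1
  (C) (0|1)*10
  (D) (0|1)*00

Check each option against the DFA on short strings; one disagreement eliminates an option:
  (A) (0|1)*01(0|1)*: on '01' the DFA goes S → S → T and rejects (T ∉ Accept), but the regex matches it → eliminate
  (B) (0|1)*1: on '1' the DFA goes S → T and rejects (T ∉ Accept), but the regex matches it → eliminate
  (C) (0|1)*10: agrees with the DFA on every string of length ≤ 6
  (D) (0|1)*00: on '00' the DFA goes S → S → S and rejects (S ∉ Accept), but the regex matches it → eliminate
Only (C) is consistent with the DFA.
(C) (0|1)*10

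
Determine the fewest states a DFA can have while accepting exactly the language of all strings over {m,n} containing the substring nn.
By Myhill–Nerode, count the distinguishable equivalence classes: three classes — no progress / one trailing n / nn seen.
3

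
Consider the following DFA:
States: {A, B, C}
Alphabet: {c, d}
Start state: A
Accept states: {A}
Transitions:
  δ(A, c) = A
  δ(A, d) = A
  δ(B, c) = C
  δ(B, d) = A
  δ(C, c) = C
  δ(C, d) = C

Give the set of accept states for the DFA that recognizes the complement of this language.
Complement accept states = All states \ Original accept states
= {A, B, C} \ {A}
{B, C}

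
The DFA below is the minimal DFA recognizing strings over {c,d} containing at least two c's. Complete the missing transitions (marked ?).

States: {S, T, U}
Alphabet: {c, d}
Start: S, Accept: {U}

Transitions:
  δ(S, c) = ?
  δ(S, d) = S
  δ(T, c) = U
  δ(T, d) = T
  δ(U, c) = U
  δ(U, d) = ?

From the language and accept set, identify what each state tracks — S: zero c's seen; T: one c seen; U: ≥ two c's seen.
Each missing δ(q, a) is the state matching the new tracked value after reading a.
δ(S, c) = T; δ(U, d) = U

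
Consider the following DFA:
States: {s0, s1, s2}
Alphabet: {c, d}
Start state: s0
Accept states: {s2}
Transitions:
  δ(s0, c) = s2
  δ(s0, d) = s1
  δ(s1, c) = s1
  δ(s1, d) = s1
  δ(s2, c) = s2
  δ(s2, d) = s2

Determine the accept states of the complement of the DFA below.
Complement accept states = All states \ Original accept states
= {s0, s1, s2} \ {s2}
{s0, s1}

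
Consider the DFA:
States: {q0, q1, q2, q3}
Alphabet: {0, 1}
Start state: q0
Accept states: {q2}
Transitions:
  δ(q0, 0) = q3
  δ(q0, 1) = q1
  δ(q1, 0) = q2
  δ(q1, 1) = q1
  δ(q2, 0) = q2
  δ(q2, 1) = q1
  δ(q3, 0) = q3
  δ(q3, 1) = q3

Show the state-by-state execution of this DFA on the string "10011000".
read '1': q0 → q1
  read '0': q1 → q2
  read '0': q2 → q2
  read '1': q2 → q1
  read '1': q1 → q1
  read '0': q1 → q2
  read '0': q2 → q2
  read '0': q2 → q2
q0 -> q1 -> q2 -> q2 -> q1 -> q1 -> q2 -> q2 -> q2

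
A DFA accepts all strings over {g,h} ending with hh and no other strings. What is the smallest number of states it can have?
By Myhill–Nerode, count the distinguishable equivalence classes: 3 classes — one per longest suffix of the input that is a prefix of 'hh' (lengths 0 through 2); only the length-2 class is accepting.
3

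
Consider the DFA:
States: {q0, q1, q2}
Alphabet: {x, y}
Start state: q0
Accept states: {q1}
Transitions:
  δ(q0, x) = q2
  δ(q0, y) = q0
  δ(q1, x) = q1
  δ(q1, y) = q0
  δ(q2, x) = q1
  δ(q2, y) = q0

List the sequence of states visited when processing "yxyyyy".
read 'y': q0 → q0
  read 'x': q0 → q2
  read 'y': q2 → q0
  read 'y': q0 → q0
  read 'y': q0 → q0
  read 'y': q0 → q0
q0 -> q0 -> q2 -> q0 -> q0 -> q0 -> q0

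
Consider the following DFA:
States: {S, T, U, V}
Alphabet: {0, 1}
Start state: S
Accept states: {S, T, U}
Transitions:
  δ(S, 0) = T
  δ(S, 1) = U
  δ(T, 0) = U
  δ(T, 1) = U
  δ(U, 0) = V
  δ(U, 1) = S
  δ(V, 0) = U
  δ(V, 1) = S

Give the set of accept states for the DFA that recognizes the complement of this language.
Complement accept states = All states \ Original accept states
= {S, T, U, V} \ {S, T, U}
{V}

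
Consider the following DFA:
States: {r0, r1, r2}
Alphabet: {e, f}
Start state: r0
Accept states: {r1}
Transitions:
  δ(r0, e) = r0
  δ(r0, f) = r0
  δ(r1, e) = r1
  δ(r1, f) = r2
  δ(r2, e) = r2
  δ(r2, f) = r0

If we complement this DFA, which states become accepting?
Complement accept states = All states \ Original accept states
= {r0, r1, r2} \ {r1}
{r0, r2}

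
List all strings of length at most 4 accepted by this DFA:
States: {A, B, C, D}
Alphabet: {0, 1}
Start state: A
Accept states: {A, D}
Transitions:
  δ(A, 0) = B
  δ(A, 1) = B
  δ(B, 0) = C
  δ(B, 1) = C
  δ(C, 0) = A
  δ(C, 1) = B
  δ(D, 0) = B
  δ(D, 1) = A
ε, 000, 010, 100, 110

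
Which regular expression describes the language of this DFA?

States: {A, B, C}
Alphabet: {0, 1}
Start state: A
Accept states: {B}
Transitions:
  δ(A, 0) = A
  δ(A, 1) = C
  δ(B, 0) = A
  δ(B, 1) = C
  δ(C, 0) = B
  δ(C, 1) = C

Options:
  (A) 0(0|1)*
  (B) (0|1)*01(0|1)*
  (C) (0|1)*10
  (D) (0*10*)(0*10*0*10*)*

Check each option against the DFA on short strings; one disagreement eliminates an option:
  (A) 0(0|1)*: on '0' the DFA goes A → A and rejects (A ∉ Accept), but the regex matches it → eliminate
  (B) (0|1)*01(0|1)*: on '01' the DFA goes A → A → C and rejects (C ∉ Accept), but the regex matches it → eliminate
  (C) (0|1)*10: agrees with the DFA on every string of length ≤ 6
  (D) (0*10*)(0*10*0*10*)*: on '1' the DFA goes A → C and rejects (C ∉ Accept), but the regex matches it → eliminate
Only (C) is consistent with the DFA.
(C) (0|1)*10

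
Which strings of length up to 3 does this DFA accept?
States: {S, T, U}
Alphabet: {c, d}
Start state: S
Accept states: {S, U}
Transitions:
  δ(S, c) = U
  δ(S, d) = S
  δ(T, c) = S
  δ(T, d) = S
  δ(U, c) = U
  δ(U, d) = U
ε, c, d, cc, cd, dc, dd, ccc, ccd, cdc, cdd, dcc, dcd, ddc, ddd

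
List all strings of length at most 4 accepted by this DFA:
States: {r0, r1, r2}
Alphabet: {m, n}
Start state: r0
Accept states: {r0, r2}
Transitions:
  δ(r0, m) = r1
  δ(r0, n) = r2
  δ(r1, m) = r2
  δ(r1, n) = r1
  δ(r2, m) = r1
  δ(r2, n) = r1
ε, n, mm, mnm, nmm, nnm, mmmm, mmnm, mnnm, nmnm, nnnm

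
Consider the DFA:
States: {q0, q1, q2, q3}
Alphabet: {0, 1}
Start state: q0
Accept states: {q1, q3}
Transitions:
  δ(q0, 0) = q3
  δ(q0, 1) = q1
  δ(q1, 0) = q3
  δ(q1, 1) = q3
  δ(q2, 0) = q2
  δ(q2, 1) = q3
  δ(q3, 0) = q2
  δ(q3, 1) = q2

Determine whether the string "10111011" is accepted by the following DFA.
Processing string "10111011":
  q0 --1--> q1
  q1 --0--> q3
  q3 --1--> q2
  q2 --1--> q3
  q3 --1--> q2
  q2 --0--> q2
  q2 --1--> q3
  q3 --1--> q2
Final state: q2
Accept states: {q1, q3}
No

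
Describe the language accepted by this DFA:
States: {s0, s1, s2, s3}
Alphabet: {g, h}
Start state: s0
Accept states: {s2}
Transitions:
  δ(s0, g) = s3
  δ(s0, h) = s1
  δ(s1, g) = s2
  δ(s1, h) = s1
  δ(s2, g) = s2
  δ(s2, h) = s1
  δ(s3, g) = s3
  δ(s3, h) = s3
Testing a few strings:
  'gg' → reject
  'hhh' → reject
  'gghg' → reject
  'hhgg' → accept
State roles: s0=no input read; s1=started with h, last symbol h; s2=started with h, last symbol g; s3=started with g (dead)
All strings over {g,h} that start with h and end with g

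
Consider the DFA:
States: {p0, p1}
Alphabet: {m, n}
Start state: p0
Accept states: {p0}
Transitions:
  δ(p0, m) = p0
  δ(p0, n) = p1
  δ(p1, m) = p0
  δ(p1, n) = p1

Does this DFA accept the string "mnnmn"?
Processing string "mnnmn":
  p0 --m--> p0
  p0 --n--> p1
  p1 --n--> p1
  p1 --m--> p0
  p0 --n--> p1
Final state: p1
Accept states: {p0}
No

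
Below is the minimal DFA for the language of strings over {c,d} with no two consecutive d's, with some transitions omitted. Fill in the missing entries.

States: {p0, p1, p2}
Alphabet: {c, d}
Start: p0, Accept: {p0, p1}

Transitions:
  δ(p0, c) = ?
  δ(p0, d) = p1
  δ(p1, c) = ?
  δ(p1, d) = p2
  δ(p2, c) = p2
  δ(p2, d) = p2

From the language and accept set, identify what each state tracks — p0: last symbol not d (ok); p1: last symbol d (ok); p2: saw dd (dead).
Each missing δ(q, a) is the state matching the new tracked value after reading a.
δ(p0, c) = p0; δ(p1, c) = p0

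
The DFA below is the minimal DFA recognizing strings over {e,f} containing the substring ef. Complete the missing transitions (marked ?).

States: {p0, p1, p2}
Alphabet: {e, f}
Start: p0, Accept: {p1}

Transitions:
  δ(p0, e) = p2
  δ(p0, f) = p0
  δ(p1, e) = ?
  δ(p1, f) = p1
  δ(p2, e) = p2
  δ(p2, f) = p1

From the language and accept set, identify what each state tracks — p0: no e seen yet; p1: substring ef seen; p2: seen a e, waiting for f.
Each missing δ(q, a) is the state matching the new tracked value after reading a.
δ(p1, e) = p1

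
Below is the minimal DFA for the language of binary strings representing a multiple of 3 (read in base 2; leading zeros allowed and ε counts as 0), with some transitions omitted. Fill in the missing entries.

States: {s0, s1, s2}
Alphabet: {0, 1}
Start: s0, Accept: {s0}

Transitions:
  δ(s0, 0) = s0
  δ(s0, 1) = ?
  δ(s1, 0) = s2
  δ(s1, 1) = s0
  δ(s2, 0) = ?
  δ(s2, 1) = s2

From the language and accept set, identify what each state tracks — s0: value ≡ 0 (mod 3); s1: value ≡ 1 (mod 3); s2: value ≡ 2 (mod 3).
Each missing δ(q, a) is the state matching the new tracked value after reading a.
δ(s0, 1) = s1; δ(s2, 0) = s1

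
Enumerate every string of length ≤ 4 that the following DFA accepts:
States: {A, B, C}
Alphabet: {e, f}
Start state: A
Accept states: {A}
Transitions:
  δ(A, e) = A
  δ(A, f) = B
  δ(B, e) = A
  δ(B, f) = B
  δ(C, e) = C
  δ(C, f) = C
ε, e, ee, fe, eee, efe, fee, ffe, eeee, eefe, efee, effe, feee, fefe, ffee, fffe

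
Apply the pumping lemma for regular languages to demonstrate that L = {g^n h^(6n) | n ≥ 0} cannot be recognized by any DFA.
Assume L is regular with pumping length p. Idea: pumping the g-block breaks the 1:6 ratio.
Choose s = g^p h^(6p) (length 7p ≥ p). By the pumping lemma, s = xyz with |xy| ≤ p, |y| > 0, so y = g^k with k ≥ 1. Then xy²z = g^(p+k) h^(6p). For this to be in L we would need 6p = 6(p+k), i.e. 6k = 0, contradicting k ≥ 1. So xy²z ∉ L.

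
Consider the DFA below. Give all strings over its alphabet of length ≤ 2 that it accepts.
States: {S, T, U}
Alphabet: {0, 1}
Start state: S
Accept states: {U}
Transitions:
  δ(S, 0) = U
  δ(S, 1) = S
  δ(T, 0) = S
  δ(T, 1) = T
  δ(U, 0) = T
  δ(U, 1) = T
0, 10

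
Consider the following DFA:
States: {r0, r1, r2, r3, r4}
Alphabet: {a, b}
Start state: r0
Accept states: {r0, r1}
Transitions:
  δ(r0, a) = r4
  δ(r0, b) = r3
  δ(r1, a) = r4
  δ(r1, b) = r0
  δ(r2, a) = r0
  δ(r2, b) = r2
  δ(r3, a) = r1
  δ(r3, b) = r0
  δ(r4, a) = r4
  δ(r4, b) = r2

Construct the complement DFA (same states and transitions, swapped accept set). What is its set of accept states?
Complement accept states = All states \ Original accept states
= {r0, r1, r2, r3, r4} \ {r0, r1}
{r2, r3, r4}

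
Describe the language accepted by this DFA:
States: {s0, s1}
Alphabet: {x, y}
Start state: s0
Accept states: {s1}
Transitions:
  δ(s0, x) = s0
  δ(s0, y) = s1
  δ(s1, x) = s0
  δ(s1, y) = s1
Testing a few strings:
  'xy' → accept
  'yyx' → reject
  'xxy' → accept
  'yx' → reject
State roles: s0=last symbol not y; s1=last symbol is y
All strings over {x,y} ending with y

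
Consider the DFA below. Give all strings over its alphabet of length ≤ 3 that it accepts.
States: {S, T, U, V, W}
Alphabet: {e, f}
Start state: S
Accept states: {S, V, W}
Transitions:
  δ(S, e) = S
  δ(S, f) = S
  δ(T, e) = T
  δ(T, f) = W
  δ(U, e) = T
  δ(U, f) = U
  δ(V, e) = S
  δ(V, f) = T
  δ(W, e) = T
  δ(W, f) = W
ε, e, f, ee, ef, fe, ff, eee, eef, efe, eff, fee, fef, ffe, fff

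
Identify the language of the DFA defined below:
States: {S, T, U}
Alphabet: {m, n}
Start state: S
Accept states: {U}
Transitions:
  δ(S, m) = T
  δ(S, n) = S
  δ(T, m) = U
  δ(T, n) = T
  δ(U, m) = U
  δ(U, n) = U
Testing a few strings:
  'mnn' → reject
  'nnmn' → reject
  'nn' → reject
  'nm' → reject
State roles: S=zero m's seen; T=one m seen; U=≥ two m's seen
All strings over {m,n} containing at least two m's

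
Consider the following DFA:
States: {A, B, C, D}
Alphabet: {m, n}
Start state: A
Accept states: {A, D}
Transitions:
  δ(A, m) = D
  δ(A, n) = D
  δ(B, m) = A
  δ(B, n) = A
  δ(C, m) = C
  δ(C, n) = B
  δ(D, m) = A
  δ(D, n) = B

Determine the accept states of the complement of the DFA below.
Complement accept states = All states \ Original accept states
= {A, B, C, D} \ {A, D}
{B, C}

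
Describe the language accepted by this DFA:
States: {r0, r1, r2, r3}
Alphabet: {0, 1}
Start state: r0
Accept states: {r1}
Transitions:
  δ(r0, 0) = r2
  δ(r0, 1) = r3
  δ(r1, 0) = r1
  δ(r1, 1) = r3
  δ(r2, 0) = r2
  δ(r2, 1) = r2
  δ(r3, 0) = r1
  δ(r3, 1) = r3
Testing a few strings:
  '1' → reject
  '11' → reject
  '01' → reject
  '1111' → reject
State roles: r0=no input read; r1=started with 1, last symbol 0; r2=started with 0 (dead); r3=started with 1, last symbol 1
All binary strings that start with 1 and end with 0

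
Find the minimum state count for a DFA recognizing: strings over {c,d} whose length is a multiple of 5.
By Myhill–Nerode, count the distinguishable equivalence classes: 5 classes — one per residue of the length mod 5; class i is distinguished from class j by any string of length (5 − i) mod 5.
5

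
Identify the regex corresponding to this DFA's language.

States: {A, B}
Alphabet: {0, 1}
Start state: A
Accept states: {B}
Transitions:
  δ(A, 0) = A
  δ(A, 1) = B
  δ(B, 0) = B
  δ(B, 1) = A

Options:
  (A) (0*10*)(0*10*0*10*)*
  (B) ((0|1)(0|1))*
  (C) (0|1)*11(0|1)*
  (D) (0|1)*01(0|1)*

Check each option against the DFA on short strings; one disagreement eliminates an option:
  (A) (0*10*)(0*10*0*10*)*: agrees with the DFA on every string of length ≤ 6
  (B) ((0|1)(0|1))*: on ε the DFA stays in A and rejects (A ∉ Accept), but the regex matches it → eliminate
  (C) (0|1)*11(0|1)*: on '1' the DFA goes A → B and accepts (B ∈ Accept), but the regex does not match it → eliminate
  (D) (0|1)*01(0|1)*: on '1' the DFA goes A → B and accepts (B ∈ Accept), but the regex does not match it → eliminate
Only (A) is consistent with the DFA.
(A) (0*10*)(0*10*0*10*)*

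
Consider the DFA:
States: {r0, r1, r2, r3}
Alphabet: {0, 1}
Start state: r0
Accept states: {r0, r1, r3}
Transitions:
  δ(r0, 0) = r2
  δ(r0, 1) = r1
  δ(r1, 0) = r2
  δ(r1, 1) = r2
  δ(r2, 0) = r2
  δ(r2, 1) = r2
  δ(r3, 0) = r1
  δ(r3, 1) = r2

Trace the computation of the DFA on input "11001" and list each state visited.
read '1': r0 → r1
  read '1': r1 → r2
  read '0': r2 → r2
  read '0': r2 → r2
  read '1': r2 → r2
r0 -> r1 -> r2 -> r2 -> r2 -> r2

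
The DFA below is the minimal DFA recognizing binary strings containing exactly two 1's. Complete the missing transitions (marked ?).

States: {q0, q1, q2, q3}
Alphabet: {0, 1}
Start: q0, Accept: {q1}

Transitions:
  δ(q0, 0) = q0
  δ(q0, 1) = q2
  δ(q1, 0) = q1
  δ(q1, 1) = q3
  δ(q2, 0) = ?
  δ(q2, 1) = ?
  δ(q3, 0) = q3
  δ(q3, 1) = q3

From the language and accept set, identify what each state tracks — q0: zero 1's; q1: two 1's; q2: one 1; q3: ≥ three 1's (dead).
Each missing δ(q, a) is the state matching the new tracked value after reading a.
δ(q2, 0) = q2; δ(q2, 1) = q1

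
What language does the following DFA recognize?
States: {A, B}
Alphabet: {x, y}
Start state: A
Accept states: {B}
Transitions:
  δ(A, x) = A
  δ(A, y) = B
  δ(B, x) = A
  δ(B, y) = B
Testing a few strings:
  'yy' → accept
  'y' → accept
  'xxy' → accept
  'x' → reject
State roles: A=last symbol not y; B=last symbol is y
All strings over {x,y} ending with y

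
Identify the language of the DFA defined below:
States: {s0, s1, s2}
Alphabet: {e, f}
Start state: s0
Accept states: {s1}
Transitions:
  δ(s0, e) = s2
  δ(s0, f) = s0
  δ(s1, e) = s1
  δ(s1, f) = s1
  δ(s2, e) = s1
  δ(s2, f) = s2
Testing a few strings:
  'eff' → reject
  'ff' → reject
  'eefe' → accept
  'fffe' → reject
State roles: s0=zero e's seen; s1=≥ two e's seen; s2=one e seen
All strings over {e,f} containing at least two e's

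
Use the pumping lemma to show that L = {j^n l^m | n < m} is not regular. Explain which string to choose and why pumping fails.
Assume L is regular with pumping length p. Idea: pumping up the j-block makes the j-count reach the l-count.
Choose s = j^p l^(p+1) ∈ L. By the pumping lemma, s = xyz with |xy| ≤ p, |y| > 0, so y = j^k with k ≥ 1. Then xy²z = j^(p+k) l^(p+1). Since p+k ≥ p+1, the number of j's is no longer strictly less than the number of l's, so xy²z ∉ L.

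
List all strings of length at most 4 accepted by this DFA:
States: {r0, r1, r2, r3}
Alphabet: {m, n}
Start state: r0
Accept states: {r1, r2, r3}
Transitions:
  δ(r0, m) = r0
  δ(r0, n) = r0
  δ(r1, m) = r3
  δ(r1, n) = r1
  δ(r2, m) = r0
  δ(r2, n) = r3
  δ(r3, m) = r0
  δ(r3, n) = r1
None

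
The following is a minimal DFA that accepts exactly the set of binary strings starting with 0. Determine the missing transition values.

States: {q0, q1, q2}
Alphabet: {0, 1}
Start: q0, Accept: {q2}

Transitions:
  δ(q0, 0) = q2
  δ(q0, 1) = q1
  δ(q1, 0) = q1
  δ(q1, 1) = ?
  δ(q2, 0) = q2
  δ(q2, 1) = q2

From the language and accept set, identify what each state tracks — q0: no input read; q1: started with 1 (dead); q2: started with 0.
Each missing δ(q, a) is the state matching the new tracked value after reading a.
δ(q1, 1) = q1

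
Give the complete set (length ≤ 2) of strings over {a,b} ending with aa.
aa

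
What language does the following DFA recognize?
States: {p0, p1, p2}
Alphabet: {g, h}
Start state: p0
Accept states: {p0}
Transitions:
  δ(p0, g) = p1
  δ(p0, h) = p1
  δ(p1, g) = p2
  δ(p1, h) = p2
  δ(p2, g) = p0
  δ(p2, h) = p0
Testing a few strings:
  'gh' → reject
  'hgh' → accept
  'hg' → reject
  'h' → reject
State roles: p0=length ≡ 0 (mod 3); p1=length ≡ 1 (mod 3); p2=length ≡ 2 (mod 3)
All strings over {g,h} whose length is a multiple of 3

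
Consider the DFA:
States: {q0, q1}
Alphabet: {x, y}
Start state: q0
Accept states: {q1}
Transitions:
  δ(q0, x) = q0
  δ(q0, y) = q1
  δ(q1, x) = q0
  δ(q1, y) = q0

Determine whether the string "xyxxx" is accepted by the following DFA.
Processing string "xyxxx":
  q0 --x--> q0
  q0 --y--> q1
  q1 --x--> q0
  q0 --x--> q0
  q0 --x--> q0
Final state: q0
Accept states: {q1}
No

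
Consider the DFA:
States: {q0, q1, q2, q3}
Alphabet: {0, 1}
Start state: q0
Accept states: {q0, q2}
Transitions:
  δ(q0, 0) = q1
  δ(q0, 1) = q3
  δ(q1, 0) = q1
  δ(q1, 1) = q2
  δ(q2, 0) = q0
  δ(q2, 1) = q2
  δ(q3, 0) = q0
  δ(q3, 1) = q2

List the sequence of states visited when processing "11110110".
read '1': q0 → q3
  read '1': q3 → q2
  read '1': q2 → q2
  read '1': q2 → q2
  read '0': q2 → q0
  read '1': q0 → q3
  read '1': q3 → q2
  read '0': q2 → q0
q0 -> q3 -> q2 -> q2 -> q2 -> q0 -> q3 -> q2 -> q0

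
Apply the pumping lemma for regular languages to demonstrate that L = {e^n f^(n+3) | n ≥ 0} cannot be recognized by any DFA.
Assume L is regular with pumping length p. Idea: pumping the e-block breaks the fixed offset of 3.
Choose s = e^p f^(p+3) ∈ L. By the pumping lemma, s = xyz with |xy| ≤ p, |y| > 0, so y = e^k with k ≥ 1. Then xy²z = e^(p+k) f^(p+3). For this to be in L we would need p+3 = (p+k)+3, i.e. k = 0, contradicting k ≥ 1. So xy²z ∉ L.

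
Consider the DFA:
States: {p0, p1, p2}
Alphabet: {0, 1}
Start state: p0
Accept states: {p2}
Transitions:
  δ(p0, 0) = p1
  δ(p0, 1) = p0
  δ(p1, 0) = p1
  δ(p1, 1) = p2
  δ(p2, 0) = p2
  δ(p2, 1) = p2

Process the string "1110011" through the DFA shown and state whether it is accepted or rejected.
Processing string "1110011":
  p0 --1--> p0
  p0 --1--> p0
  p0 --1--> p0
  p0 --0--> p1
  p1 --0--> p1
  p1 --1--> p2
  p2 --1--> p2
Final state: p2
Accept states: {p2}
Yes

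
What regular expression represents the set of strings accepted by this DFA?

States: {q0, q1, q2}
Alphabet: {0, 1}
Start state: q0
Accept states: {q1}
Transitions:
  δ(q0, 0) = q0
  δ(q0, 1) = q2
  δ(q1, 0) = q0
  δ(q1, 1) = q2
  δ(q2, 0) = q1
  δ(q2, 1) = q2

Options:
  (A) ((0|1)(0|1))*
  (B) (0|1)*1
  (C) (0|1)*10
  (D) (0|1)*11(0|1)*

Check each option against the DFA on short strings; one disagreement eliminates an option:
  (A) ((0|1)(0|1))*: on ε the DFA stays in q0 and rejects (q0 ∉ Accept), but the regex matches it → eliminate
  (B) (0|1)*1: on '1' the DFA goes q0 → q2 and rejects (q2 ∉ Accept), but the regex matches it → eliminate
  (C) (0|1)*10: agrees with the DFA on every string of length ≤ 6
  (D) (0|1)*11(0|1)*: on '10' the DFA goes q0 → q2 → q1 and accepts (q1 ∈ Accept), but the regex does not match it → eliminate
Only (C) is consistent with the DFA.
(C) (0|1)*10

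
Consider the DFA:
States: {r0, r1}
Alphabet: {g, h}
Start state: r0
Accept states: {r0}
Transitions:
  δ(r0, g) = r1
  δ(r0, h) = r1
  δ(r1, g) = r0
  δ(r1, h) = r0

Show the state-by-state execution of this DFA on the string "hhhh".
read 'h': r0 → r1
  read 'h': r1 → r0
  read 'h': r0 → r1
  read 'h': r1 → r0
r0 -> r1 -> r0 -> r1 -> r0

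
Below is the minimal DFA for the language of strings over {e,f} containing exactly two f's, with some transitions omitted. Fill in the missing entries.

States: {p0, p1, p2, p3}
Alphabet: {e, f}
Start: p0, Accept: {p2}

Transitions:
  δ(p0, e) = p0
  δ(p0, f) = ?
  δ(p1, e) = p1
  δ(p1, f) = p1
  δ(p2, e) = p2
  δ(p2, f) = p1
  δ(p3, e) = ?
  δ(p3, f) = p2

From the language and accept set, identify what each state tracks — p0: zero f's; p1: ≥ three f's (dead); p2: two f's; p3: one f.
Each missing δ(q, a) is the state matching the new tracked value after reading a.
δ(p0, f) = p3; δ(p3, e) = p3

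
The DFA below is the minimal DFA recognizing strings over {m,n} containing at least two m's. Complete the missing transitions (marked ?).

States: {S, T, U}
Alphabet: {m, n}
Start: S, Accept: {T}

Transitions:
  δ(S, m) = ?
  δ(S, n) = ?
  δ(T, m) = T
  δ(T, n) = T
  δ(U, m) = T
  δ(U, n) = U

From the language and accept set, identify what each state tracks — S: zero m's seen; T: ≥ two m's seen; U: one m seen.
Each missing δ(q, a) is the state matching the new tracked value after reading a.
δ(S, m) = U; δ(S, n) = S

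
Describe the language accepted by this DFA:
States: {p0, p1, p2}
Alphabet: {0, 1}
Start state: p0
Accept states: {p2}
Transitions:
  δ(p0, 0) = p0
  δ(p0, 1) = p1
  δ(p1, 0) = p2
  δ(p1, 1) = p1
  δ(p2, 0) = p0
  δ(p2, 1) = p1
Testing a few strings:
  '1101' → reject
  '1011' → reject
  '0' → reject
  '110' → accept
State roles: p0=no suffix match; p1=one trailing 1; p2=suffix is 10
All binary strings ending with 10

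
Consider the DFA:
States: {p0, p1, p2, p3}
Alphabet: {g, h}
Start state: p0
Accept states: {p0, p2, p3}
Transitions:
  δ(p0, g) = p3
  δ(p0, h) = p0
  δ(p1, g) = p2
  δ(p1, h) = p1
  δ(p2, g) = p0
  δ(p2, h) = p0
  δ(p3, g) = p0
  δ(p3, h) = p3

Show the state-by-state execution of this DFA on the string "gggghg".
read 'g': p0 → p3
  read 'g': p3 → p0
  read 'g': p0 → p3
  read 'g': p3 → p0
  read 'h': p0 → p0
  read 'g': p0 → p3
p0 -> p3 -> p0 -> p3 -> p0 -> p0 -> p3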